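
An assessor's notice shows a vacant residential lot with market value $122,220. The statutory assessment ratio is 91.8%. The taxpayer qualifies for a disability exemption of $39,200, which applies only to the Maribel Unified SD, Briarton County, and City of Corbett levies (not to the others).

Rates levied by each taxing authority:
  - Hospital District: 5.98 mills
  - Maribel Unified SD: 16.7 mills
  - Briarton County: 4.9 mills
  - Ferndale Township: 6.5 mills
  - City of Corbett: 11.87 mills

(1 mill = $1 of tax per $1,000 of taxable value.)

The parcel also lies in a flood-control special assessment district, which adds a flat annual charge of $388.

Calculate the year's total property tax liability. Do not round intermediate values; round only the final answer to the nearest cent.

Assessed value = $122,220 × 0.918 = $112,197.96
Hospital District: $112,197.96 × 0.00598 = $670.9438008
Maribel Unified SD: ($112,197.96 − $39,200) × 0.0167 = $72,997.96 × 0.0167 = $1,219.065932
Briarton County: ($112,197.96 − $39,200) × 0.0049 = $72,997.96 × 0.0049 = $357.690004
Ferndale Township: $112,197.96 × 0.0065 = $729.28674
City of Corbett: ($112,197.96 − $39,200) × 0.01187 = $72,997.96 × 0.01187 = $866.4857852
Levies subtotal = $3,843.472262
Total = $3,843.472262 + $388 = $4,231.472262

$4,231.47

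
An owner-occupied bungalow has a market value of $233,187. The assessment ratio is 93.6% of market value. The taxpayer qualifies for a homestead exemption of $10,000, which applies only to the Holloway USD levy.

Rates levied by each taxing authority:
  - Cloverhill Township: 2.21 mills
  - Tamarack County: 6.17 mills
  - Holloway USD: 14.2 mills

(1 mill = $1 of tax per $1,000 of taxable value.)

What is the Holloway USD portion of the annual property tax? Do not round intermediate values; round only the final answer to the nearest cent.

Assessed value = $233,187 × 0.936 = $218,263.032
Holloway USD taxable value = $218,263.032 − $10,000 = $208,263.032
Holloway USD levy = $208,263.032 × 0.0142 = $2,957.3350544

$2,957.34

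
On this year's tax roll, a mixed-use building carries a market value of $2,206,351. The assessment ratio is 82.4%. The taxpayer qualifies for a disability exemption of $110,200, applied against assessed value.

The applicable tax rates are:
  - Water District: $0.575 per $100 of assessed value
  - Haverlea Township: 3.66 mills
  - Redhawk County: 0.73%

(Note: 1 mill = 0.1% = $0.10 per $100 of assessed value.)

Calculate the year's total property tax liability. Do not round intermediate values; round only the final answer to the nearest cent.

Assessed value = $2,206,351 × 0.824 = $1,818,033.224
Taxable value = $1,818,033.224 − $110,200 = $1,707,833.224
Water District: $1,707,833.224 × 0.00575 = $9,820.041038
Haverlea Township: $1,707,833.224 × 0.00366 = $6,250.66959984
Redhawk County: $1,707,833.224 × 0.0073 = $12,467.1825352
Total = $28,537.89317304

$28,537.89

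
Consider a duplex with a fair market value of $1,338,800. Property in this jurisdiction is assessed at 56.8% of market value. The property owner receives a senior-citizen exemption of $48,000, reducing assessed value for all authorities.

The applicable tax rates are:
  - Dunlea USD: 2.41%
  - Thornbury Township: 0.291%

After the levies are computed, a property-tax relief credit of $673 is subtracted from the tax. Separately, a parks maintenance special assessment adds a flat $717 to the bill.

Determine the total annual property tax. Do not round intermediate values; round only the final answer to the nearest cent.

Assessed value = $1,338,800 × 0.568 = $760,438.4
Taxable value = $760,438.4 − $48,000 = $712,438.4
Dunlea USD: $712,438.4 × 0.0241 = $17,169.76544
Thornbury Township: $712,438.4 × 0.00291 = $2,073.195744
Levies subtotal = $19,242.961184
After credit = $19,242.961184 − $673 = $18,569.961184
Total = $18,569.961184 + $717 = $19,286.961184

$19,286.96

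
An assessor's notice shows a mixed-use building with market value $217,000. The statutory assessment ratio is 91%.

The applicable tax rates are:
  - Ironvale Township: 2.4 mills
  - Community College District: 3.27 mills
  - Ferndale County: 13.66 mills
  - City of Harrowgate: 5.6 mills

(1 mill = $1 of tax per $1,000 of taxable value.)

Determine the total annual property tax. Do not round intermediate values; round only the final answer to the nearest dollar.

Assessed value = $217,000 × 0.91 = $197,470
Ironvale Township: $197,470 × 0.0024 = $473.928
Community College District: $197,470 × 0.00327 = $645.7269
Ferndale County: $197,470 × 0.01366 = $2,697.4402
City of Harrowgate: $197,470 × 0.0056 = $1,105.832
Total = $473.928 + $645.7269 + $2,697.4402 + $1,105.832 = $4,922.9271

$4,923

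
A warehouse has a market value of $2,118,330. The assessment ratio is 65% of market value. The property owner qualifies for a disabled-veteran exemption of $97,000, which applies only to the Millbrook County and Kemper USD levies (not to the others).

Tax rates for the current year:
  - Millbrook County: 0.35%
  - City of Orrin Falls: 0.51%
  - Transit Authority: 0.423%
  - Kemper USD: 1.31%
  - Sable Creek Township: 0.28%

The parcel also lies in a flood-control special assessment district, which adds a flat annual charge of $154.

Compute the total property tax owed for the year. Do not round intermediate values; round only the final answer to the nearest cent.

$38,102.55

Assessed value = $2,118,330 × 0.65 = $1,376,914.5
Millbrook County: ($1,376,914.5 − $97,000) × 0.0035 = $1,279,914.5 × 0.0035 = $4,479.70075
City of Orrin Falls: $1,376,914.5 × 0.0051 = $7,022.26395
Transit Authority: $1,376,914.5 × 0.00423 = $5,824.348335
Kemper USD: ($1,376,914.5 − $97,000) × 0.0131 = $1,279,914.5 × 0.0131 = $16,766.87995
Sable Creek Township: $1,376,914.5 × 0.0028 = $3,855.3606
Levies subtotal = $37,948.553585
Total = $37,948.553585 + $154 = $38,102.553585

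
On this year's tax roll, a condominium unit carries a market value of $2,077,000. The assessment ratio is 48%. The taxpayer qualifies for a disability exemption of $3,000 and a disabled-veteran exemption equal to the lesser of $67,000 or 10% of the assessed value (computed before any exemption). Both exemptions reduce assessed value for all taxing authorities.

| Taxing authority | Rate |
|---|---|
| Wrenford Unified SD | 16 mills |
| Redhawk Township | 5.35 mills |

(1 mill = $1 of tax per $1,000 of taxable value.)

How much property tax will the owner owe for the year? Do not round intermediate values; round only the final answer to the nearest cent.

Assessed value = $2,077,000 × 0.48 = $996,960
Disabled-veteran exemption = min($67,000, 10% × $996,960) = min($67,000, $99,696) = $67,000 (dollar cap binds)
Taxable value = $996,960 − $3,000 − $67,000 = $926,960
Wrenford Unified SD: $926,960 × 0.016 = $14,831.36
Redhawk Township: $926,960 × 0.00535 = $4,959.236
Total = $19,790.596

$19,790.60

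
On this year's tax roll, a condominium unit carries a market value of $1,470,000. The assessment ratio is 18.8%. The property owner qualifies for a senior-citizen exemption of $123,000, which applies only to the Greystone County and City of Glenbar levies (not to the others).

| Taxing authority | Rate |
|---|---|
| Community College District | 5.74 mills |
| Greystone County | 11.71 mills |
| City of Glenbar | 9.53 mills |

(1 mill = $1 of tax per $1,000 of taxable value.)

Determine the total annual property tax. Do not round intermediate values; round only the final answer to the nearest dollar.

Assessed value = $1,470,000 × 0.188 = $276,360
Community College District: $276,360 × 0.00574 = $1,586.3064
Greystone County: ($276,360 − $123,000) × 0.01171 = $153,360 × 0.01171 = $1,795.8456
City of Glenbar: ($276,360 − $123,000) × 0.00953 = $153,360 × 0.00953 = $1,461.5208
Total = $4,843.6728

$4,844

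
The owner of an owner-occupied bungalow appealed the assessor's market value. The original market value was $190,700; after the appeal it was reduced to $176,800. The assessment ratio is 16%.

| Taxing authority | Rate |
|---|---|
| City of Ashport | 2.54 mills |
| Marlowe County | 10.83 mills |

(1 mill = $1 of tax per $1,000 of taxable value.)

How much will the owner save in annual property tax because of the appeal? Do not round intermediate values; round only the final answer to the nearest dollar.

$30

Old assessed value = $190,700 × 0.16 = $30,512
New assessed value = $176,800 × 0.16 = $28,288
Combined rate = 0.00254 + 0.01083 = 0.01337
Old tax = $30,512 × 0.01337 = $407.94544
New tax = $28,288 × 0.01337 = $378.21056
Reduction = $407.94544 − $378.21056 = $29.73488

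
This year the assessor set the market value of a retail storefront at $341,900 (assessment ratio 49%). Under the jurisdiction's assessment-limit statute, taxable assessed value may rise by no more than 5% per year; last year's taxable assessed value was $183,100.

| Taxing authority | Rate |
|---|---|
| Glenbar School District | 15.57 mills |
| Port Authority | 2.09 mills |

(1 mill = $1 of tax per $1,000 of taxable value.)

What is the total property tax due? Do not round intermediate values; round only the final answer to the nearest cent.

Uncapped assessed value = $341,900 × 0.49 = $167,531
Cap limit = $183,100 × 1.05 = $192,255
Taxable assessed value = min($167,531, $192,255) = $167,531 (cap does not bind)
Glenbar School District: $167,531 × 0.01557 = $2,608.45767
Port Authority: $167,531 × 0.00209 = $350.13979
Total = $2,958.59746

$2,958.60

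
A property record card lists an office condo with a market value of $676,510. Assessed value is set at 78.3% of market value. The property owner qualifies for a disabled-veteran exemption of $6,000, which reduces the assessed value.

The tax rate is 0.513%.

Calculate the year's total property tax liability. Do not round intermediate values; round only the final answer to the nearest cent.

Assessed value = $676,510 × 0.783 = $529,707.33
Taxable value = $529,707.33 − $6,000 = $523,707.33
Tax = $523,707.33 × 0.00513 = $2,686.6186029

$2,686.62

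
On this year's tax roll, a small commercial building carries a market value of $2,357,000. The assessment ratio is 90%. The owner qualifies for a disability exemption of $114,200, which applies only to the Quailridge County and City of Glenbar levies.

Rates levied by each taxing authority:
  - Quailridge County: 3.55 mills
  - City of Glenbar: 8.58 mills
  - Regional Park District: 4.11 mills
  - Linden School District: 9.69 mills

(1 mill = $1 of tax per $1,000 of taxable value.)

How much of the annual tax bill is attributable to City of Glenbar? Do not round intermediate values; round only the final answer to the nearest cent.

$17,220.92

Assessed value = $2,357,000 × 0.9 = $2,121,300
City of Glenbar taxable value = $2,121,300 − $114,200 = $2,007,100
City of Glenbar levy = $2,007,100 × 0.00858 = $17,220.918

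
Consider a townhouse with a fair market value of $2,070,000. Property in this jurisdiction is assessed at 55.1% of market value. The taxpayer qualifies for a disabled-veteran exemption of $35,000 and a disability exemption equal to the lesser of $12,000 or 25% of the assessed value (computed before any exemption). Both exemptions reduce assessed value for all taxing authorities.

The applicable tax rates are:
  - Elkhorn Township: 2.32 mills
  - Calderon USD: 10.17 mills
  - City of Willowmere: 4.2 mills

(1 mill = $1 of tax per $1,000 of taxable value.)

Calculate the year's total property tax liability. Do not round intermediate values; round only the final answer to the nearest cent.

Assessed value = $2,070,000 × 0.551 = $1,140,570
Disability exemption = min($12,000, 25% × $1,140,570) = min($12,000, $285,142.5) = $12,000 (dollar cap binds)
Taxable value = $1,140,570 − $35,000 − $12,000 = $1,093,570
Elkhorn Township: $1,093,570 × 0.00232 = $2,537.0824
Calderon USD: $1,093,570 × 0.01017 = $11,121.6069
City of Willowmere: $1,093,570 × 0.0042 = $4,592.994
Total = $18,251.6833

$18,251.68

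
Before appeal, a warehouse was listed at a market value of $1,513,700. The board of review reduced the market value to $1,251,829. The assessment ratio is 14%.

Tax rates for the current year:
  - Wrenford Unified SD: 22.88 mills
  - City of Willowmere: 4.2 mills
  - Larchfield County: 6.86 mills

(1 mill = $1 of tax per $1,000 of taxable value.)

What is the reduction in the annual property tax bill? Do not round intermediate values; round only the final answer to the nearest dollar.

Old assessed value = $1,513,700 × 0.14 = $211,918
New assessed value = $1,251,829 × 0.14 = $175,256.06
Combined rate = 0.02288 + 0.0042 + 0.00686 = 0.03394
Old tax = $211,918 × 0.03394 = $7,192.49692
New tax = $175,256.06 × 0.03394 = $5,948.1906764
Reduction = $7,192.49692 − $5,948.1906764 = $1,244.3062436

$1,244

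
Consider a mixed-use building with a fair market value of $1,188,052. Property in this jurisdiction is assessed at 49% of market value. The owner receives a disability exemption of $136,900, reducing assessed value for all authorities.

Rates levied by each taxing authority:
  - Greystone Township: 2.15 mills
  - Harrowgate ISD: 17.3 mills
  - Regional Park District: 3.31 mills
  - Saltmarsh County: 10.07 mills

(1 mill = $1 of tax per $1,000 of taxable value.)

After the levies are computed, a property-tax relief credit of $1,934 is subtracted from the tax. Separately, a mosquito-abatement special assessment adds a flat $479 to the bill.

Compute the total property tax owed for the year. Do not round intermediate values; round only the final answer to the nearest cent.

Assessed value = $1,188,052 × 0.49 = $582,145.48
Taxable value = $582,145.48 − $136,900 = $445,245.48
Greystone Township: $445,245.48 × 0.00215 = $957.277782
Harrowgate ISD: $445,245.48 × 0.0173 = $7,702.746804
Regional Park District: $445,245.48 × 0.00331 = $1,473.7625388
Saltmarsh County: $445,245.48 × 0.01007 = $4,483.6219836
Levies subtotal = $14,617.4091084
After credit = $14,617.4091084 − $1,934 = $12,683.4091084
Total = $12,683.4091084 + $479 = $13,162.4091084

$13,162.41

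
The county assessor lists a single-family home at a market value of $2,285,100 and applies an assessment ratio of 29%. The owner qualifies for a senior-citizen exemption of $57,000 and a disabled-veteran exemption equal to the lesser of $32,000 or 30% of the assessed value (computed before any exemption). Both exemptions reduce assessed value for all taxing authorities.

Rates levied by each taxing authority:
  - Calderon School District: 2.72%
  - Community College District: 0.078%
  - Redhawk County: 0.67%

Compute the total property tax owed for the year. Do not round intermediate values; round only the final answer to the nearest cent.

Assessed value = $2,285,100 × 0.29 = $662,679
Disabled-veteran exemption = min($32,000, 30% × $662,679) = min($32,000, $198,803.7) = $32,000 (dollar cap binds)
Taxable value = $662,679 − $57,000 − $32,000 = $573,679
Calderon School District: $573,679 × 0.0272 = $15,604.0688
Community College District: $573,679 × 0.00078 = $447.46962
Redhawk County: $573,679 × 0.0067 = $3,843.6493
Total = $19,895.18772

$19,895.19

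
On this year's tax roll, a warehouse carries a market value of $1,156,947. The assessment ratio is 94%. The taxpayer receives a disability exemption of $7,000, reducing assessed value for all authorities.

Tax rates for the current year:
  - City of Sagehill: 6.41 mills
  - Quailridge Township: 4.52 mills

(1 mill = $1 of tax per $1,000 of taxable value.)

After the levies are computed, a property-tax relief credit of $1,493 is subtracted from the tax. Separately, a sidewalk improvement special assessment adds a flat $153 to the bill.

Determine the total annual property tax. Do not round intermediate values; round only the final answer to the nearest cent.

Assessed value = $1,156,947 × 0.94 = $1,087,530.18
Taxable value = $1,087,530.18 − $7,000 = $1,080,530.18
City of Sagehill: $1,080,530.18 × 0.00641 = $6,926.1984538
Quailridge Township: $1,080,530.18 × 0.00452 = $4,883.9964136
Levies subtotal = $11,810.1948674
After credit = $11,810.1948674 − $1,493 = $10,317.1948674
Total = $10,317.1948674 + $153 = $10,470.1948674

$10,470.19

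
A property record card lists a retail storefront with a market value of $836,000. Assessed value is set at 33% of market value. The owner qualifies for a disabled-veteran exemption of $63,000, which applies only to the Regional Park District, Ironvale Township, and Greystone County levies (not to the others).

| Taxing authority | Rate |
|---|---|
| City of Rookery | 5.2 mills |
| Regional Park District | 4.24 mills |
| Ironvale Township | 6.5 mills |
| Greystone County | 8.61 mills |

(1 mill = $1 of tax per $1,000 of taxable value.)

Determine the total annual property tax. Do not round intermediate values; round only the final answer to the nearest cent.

Assessed value = $836,000 × 0.33 = $275,880
City of Rookery: $275,880 × 0.0052 = $1,434.576
Regional Park District: ($275,880 − $63,000) × 0.00424 = $212,880 × 0.00424 = $902.6112
Ironvale Township: ($275,880 − $63,000) × 0.0065 = $212,880 × 0.0065 = $1,383.72
Greystone County: ($275,880 − $63,000) × 0.00861 = $212,880 × 0.00861 = $1,832.8968
Total = $5,553.804

$5,553.80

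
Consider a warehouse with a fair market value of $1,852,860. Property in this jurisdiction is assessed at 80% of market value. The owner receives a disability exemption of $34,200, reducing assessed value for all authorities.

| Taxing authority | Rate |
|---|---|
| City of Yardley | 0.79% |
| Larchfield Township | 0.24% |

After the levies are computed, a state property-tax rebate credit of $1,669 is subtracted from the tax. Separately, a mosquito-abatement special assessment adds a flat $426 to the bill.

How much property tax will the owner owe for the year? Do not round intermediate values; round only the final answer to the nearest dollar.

$13,672

Assessed value = $1,852,860 × 0.8 = $1,482,288
Taxable value = $1,482,288 − $34,200 = $1,448,088
City of Yardley: $1,448,088 × 0.0079 = $11,439.8952
Larchfield Township: $1,448,088 × 0.0024 = $3,475.4112
Levies subtotal = $14,915.3064
After credit = $14,915.3064 − $1,669 = $13,246.3064
Total = $13,246.3064 + $426 = $13,672.3064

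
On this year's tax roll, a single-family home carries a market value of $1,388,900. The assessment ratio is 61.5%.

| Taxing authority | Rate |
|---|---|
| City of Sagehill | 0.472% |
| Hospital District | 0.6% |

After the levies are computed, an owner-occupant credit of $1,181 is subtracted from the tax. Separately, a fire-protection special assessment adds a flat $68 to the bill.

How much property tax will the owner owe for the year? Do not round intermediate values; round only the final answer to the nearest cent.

$8,043.74

Assessed value = $1,388,900 × 0.615 = $854,173.5
City of Sagehill: $854,173.5 × 0.00472 = $4,031.69892
Hospital District: $854,173.5 × 0.006 = $5,125.041
Levies subtotal = $9,156.73992
After credit = $9,156.73992 − $1,181 = $7,975.73992
Total = $7,975.73992 + $68 = $8,043.73992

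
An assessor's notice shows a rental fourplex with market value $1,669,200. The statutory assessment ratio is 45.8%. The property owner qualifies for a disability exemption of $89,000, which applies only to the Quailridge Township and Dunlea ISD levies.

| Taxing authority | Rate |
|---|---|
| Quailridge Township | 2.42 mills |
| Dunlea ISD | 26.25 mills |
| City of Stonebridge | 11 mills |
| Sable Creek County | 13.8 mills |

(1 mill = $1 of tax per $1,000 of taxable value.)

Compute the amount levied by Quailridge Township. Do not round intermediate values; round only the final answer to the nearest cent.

Assessed value = $1,669,200 × 0.458 = $764,493.6
Quailridge Township taxable value = $764,493.6 − $89,000 = $675,493.6
Quailridge Township levy = $675,493.6 × 0.00242 = $1,634.694512

$1,634.69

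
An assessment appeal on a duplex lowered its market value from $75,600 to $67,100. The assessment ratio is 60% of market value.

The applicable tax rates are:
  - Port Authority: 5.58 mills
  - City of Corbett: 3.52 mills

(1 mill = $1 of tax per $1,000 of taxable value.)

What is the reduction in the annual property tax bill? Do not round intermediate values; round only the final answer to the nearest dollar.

$46

Old assessed value = $75,600 × 0.6 = $45,360
New assessed value = $67,100 × 0.6 = $40,260
Combined rate = 0.00558 + 0.00352 = 0.0091
Old tax = $45,360 × 0.0091 = $412.776
New tax = $40,260 × 0.0091 = $366.366
Reduction = $412.776 − $366.366 = $46.41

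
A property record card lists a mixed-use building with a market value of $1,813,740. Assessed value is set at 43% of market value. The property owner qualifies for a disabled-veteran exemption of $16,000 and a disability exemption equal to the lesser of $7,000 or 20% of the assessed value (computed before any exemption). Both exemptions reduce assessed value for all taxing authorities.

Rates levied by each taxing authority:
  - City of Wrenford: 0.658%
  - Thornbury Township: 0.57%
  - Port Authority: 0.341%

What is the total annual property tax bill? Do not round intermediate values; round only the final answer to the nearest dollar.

Assessed value = $1,813,740 × 0.43 = $779,908.2
Disability exemption = min($7,000, 20% × $779,908.2) = min($7,000, $155,981.64) = $7,000 (dollar cap binds)
Taxable value = $779,908.2 − $16,000 − $7,000 = $756,908.2
City of Wrenford: $756,908.2 × 0.00658 = $4,980.455956
Thornbury Township: $756,908.2 × 0.0057 = $4,314.37674
Port Authority: $756,908.2 × 0.00341 = $2,581.056962
Total = $11,875.889658

$11,876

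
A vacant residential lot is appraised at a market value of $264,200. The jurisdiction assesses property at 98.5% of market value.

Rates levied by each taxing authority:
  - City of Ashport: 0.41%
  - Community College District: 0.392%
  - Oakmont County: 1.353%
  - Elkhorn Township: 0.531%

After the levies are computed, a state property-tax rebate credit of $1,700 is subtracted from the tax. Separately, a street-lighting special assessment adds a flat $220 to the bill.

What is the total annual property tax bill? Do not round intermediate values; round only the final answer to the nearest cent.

$5,509.97

Assessed value = $264,200 × 0.985 = $260,237
City of Ashport: $260,237 × 0.0041 = $1,066.9717
Community College District: $260,237 × 0.00392 = $1,020.12904
Oakmont County: $260,237 × 0.01353 = $3,521.00661
Elkhorn Township: $260,237 × 0.00531 = $1,381.85847
Levies subtotal = $6,989.96582
After credit = $6,989.96582 − $1,700 = $5,289.96582
Total = $5,289.96582 + $220 = $5,509.96582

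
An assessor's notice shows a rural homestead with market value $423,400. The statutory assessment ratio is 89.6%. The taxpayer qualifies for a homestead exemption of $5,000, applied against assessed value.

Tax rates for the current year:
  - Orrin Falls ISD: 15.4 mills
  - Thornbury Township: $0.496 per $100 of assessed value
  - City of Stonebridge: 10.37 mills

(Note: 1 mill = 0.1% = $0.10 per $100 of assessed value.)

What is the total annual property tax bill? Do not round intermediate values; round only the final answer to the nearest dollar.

$11,504

Assessed value = $423,400 × 0.896 = $379,366.4
Taxable value = $379,366.4 − $5,000 = $374,366.4
Orrin Falls ISD: $374,366.4 × 0.0154 = $5,765.24256
Thornbury Township: $374,366.4 × 0.00496 = $1,856.857344
City of Stonebridge: $374,366.4 × 0.01037 = $3,882.179568
Total = $11,504.279472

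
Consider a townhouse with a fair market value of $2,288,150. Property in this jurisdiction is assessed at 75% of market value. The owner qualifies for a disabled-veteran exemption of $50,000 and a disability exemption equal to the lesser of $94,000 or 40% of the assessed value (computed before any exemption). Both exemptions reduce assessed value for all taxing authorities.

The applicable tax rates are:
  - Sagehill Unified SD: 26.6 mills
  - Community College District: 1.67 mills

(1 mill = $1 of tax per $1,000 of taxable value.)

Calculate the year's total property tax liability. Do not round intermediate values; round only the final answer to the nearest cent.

Assessed value = $2,288,150 × 0.75 = $1,716,112.5
Disability exemption = min($94,000, 40% × $1,716,112.5) = min($94,000, $686,445) = $94,000 (dollar cap binds)
Taxable value = $1,716,112.5 − $50,000 − $94,000 = $1,572,112.5
Sagehill Unified SD: $1,572,112.5 × 0.0266 = $41,818.1925
Community College District: $1,572,112.5 × 0.00167 = $2,625.427875
Total = $44,443.620375

$44,443.62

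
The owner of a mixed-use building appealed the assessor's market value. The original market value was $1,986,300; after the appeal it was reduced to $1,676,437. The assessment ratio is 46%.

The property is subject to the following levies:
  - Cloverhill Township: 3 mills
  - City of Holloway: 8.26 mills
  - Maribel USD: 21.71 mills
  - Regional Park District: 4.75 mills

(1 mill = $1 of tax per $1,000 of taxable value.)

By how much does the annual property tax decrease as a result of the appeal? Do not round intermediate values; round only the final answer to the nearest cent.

$5,376.49

Old assessed value = $1,986,300 × 0.46 = $913,698
New assessed value = $1,676,437 × 0.46 = $771,161.02
Combined rate = 0.003 + 0.00826 + 0.02171 + 0.00475 = 0.03772
Old tax = $913,698 × 0.03772 = $34,464.68856
New tax = $771,161.02 × 0.03772 = $29,088.1936744
Reduction = $34,464.68856 − $29,088.1936744 = $5,376.4948856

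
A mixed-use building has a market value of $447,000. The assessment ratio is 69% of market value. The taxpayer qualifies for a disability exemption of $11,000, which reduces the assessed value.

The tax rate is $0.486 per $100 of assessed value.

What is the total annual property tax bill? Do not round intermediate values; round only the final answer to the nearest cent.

Assessed value = $447,000 × 0.69 = $308,430
Taxable value = $308,430 − $11,000 = $297,430
Tax = $297,430 × 0.00486 = $1,445.5098

$1,445.51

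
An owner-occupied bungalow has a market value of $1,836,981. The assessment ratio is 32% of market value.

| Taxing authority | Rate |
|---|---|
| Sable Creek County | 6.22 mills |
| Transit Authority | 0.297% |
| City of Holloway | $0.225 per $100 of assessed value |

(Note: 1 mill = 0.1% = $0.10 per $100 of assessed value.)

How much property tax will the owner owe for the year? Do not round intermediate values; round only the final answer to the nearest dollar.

Assessed value = $1,836,981 × 0.32 = $587,833.92
Sable Creek County: $587,833.92 × 0.00622 = $3,656.3269824
Transit Authority: $587,833.92 × 0.00297 = $1,745.8667424
City of Holloway: $587,833.92 × 0.00225 = $1,322.62632
Total = $6,724.8200448

$6,725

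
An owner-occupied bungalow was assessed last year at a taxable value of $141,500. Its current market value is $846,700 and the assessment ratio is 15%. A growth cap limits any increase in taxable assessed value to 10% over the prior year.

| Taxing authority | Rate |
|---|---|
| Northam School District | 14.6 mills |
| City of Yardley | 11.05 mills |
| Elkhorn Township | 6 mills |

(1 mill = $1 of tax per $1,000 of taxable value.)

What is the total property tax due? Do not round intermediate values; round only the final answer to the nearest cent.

$4,019.71

Uncapped assessed value = $846,700 × 0.15 = $127,005
Cap limit = $141,500 × 1.1 = $155,650
Taxable assessed value = min($127,005, $155,650) = $127,005 (cap does not bind)
Northam School District: $127,005 × 0.0146 = $1,854.273
City of Yardley: $127,005 × 0.01105 = $1,403.40525
Elkhorn Township: $127,005 × 0.006 = $762.03
Total = $4,019.70825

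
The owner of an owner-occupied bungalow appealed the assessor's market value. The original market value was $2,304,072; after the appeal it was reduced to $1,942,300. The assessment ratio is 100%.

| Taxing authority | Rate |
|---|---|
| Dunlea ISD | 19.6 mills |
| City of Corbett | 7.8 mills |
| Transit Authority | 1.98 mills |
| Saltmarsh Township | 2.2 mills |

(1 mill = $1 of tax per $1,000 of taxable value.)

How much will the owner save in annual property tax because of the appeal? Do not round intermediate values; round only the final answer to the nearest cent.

$11,424.76

Old assessed value = $2,304,072 × 1 = $2,304,072
New assessed value = $1,942,300 × 1 = $1,942,300
Combined rate = 0.0196 + 0.0078 + 0.00198 + 0.0022 = 0.03158
Old tax = $2,304,072 × 0.03158 = $72,762.59376
New tax = $1,942,300 × 0.03158 = $61,337.834
Reduction = $72,762.59376 − $61,337.834 = $11,424.75976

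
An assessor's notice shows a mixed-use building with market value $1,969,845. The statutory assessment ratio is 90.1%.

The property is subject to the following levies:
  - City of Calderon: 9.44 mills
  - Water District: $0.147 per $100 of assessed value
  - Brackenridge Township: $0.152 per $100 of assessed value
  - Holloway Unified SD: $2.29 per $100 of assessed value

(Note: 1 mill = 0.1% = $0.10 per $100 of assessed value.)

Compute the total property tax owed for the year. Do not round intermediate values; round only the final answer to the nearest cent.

Assessed value = $1,969,845 × 0.901 = $1,774,830.345
City of Calderon: $1,774,830.345 × 0.00944 = $16,754.3984568
Water District: $1,774,830.345 × 0.00147 = $2,609.00060715
Brackenridge Township: $1,774,830.345 × 0.00152 = $2,697.7421244
Holloway Unified SD: $1,774,830.345 × 0.0229 = $40,643.6149005
Total = $62,704.75608885

$62,704.76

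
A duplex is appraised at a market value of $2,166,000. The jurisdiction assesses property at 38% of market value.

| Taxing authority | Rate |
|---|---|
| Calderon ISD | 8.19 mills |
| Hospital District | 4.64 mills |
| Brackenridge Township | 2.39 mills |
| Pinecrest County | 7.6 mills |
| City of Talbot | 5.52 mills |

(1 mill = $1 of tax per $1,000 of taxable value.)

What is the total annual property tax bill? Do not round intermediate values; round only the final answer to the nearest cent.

Assessed value = $2,166,000 × 0.38 = $823,080
Calderon ISD: $823,080 × 0.00819 = $6,741.0252
Hospital District: $823,080 × 0.00464 = $3,819.0912
Brackenridge Township: $823,080 × 0.00239 = $1,967.1612
Pinecrest County: $823,080 × 0.0076 = $6,255.408
City of Talbot: $823,080 × 0.00552 = $4,543.4016
Total = $6,741.0252 + $3,819.0912 + $1,967.1612 + $6,255.408 + $4,543.4016 = $23,326.0872

$23,326.09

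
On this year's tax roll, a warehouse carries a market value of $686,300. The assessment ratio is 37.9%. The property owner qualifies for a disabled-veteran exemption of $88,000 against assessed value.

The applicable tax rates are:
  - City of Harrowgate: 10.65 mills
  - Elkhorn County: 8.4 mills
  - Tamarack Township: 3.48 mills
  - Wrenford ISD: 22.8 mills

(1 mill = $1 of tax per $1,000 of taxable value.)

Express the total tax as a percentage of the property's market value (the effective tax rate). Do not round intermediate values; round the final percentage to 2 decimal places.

1.14%

Assessed value = $686,300 × 0.379 = $260,107.7
Taxable value = $260,107.7 − $88,000 = $172,107.7
City of Harrowgate: $172,107.7 × 0.01065 = $1,832.947005
Elkhorn County: $172,107.7 × 0.0084 = $1,445.70468
Tamarack Township: $172,107.7 × 0.00348 = $598.934796
Wrenford ISD: $172,107.7 × 0.0228 = $3,924.05556
Total tax = $7,801.642041
Effective rate = $7,801.642041 ÷ $686,300 = 1.14% of market value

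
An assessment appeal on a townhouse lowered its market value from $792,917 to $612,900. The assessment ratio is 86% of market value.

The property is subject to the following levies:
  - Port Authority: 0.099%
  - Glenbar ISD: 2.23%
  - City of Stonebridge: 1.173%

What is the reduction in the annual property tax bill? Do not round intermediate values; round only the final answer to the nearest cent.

Old assessed value = $792,917 × 0.86 = $681,908.62
New assessed value = $612,900 × 0.86 = $527,094
Combined rate = 0.00099 + 0.0223 + 0.01173 = 0.03502
Old tax = $681,908.62 × 0.03502 = $23,880.4398724
New tax = $527,094 × 0.03502 = $18,458.83188
Reduction = $23,880.4398724 − $18,458.83188 = $5,421.6079924

$5,421.61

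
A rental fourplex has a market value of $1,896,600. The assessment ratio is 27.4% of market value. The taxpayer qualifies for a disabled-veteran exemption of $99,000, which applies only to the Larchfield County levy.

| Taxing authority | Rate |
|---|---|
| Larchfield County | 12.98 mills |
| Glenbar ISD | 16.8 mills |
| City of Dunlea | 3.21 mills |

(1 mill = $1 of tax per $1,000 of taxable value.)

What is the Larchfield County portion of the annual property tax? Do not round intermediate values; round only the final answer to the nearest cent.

$5,460.28

Assessed value = $1,896,600 × 0.274 = $519,668.4
Larchfield County taxable value = $519,668.4 − $99,000 = $420,668.4
Larchfield County levy = $420,668.4 × 0.01298 = $5,460.275832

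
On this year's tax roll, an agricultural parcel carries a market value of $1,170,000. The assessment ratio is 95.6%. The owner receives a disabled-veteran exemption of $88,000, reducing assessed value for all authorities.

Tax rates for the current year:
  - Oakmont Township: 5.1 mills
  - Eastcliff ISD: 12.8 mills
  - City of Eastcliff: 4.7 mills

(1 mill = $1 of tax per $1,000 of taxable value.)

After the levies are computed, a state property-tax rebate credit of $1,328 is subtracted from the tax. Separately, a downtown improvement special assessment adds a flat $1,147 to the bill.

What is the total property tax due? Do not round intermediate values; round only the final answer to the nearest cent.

$23,108.75

Assessed value = $1,170,000 × 0.956 = $1,118,520
Taxable value = $1,118,520 − $88,000 = $1,030,520
Oakmont Township: $1,030,520 × 0.0051 = $5,255.652
Eastcliff ISD: $1,030,520 × 0.0128 = $13,190.656
City of Eastcliff: $1,030,520 × 0.0047 = $4,843.444
Levies subtotal = $23,289.752
After credit = $23,289.752 − $1,328 = $21,961.752
Total = $21,961.752 + $1,147 = $23,108.752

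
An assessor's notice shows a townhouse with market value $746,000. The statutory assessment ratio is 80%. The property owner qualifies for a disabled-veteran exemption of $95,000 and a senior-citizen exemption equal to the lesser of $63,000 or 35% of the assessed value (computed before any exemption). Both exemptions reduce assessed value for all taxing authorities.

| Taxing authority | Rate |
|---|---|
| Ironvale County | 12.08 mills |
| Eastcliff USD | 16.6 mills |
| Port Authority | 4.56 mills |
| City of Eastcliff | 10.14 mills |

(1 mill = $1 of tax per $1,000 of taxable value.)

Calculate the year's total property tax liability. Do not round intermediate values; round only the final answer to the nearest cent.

Assessed value = $746,000 × 0.8 = $596,800
Senior-citizen exemption = min($63,000, 35% × $596,800) = min($63,000, $208,880) = $63,000 (dollar cap binds)
Taxable value = $596,800 − $95,000 − $63,000 = $438,800
Ironvale County: $438,800 × 0.01208 = $5,300.704
Eastcliff USD: $438,800 × 0.0166 = $7,284.08
Port Authority: $438,800 × 0.00456 = $2,000.928
City of Eastcliff: $438,800 × 0.01014 = $4,449.432
Total = $19,035.144

$19,035.14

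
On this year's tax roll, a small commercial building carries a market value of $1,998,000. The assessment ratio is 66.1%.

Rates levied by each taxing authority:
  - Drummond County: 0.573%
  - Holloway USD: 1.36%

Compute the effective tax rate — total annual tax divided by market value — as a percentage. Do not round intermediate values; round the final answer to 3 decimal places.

Assessed value = $1,998,000 × 0.661 = $1,320,678
Drummond County: $1,320,678 × 0.00573 = $7,567.48494
Holloway USD: $1,320,678 × 0.0136 = $17,961.2208
Total tax = $25,528.70574
Effective rate = $25,528.70574 ÷ $1,998,000 = 1.278% of market value

1.278%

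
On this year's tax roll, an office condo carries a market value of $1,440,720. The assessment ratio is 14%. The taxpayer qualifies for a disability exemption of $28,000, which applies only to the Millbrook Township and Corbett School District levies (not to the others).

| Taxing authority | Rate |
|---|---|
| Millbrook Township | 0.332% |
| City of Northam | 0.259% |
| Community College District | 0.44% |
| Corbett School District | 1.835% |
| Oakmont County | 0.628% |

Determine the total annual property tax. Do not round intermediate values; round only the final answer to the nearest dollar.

$6,441

Assessed value = $1,440,720 × 0.14 = $201,700.8
Millbrook Township: ($201,700.8 − $28,000) × 0.00332 = $173,700.8 × 0.00332 = $576.686656
City of Northam: $201,700.8 × 0.00259 = $522.405072
Community College District: $201,700.8 × 0.0044 = $887.48352
Corbett School District: ($201,700.8 − $28,000) × 0.01835 = $173,700.8 × 0.01835 = $3,187.40968
Oakmont County: $201,700.8 × 0.00628 = $1,266.681024
Total = $6,440.665952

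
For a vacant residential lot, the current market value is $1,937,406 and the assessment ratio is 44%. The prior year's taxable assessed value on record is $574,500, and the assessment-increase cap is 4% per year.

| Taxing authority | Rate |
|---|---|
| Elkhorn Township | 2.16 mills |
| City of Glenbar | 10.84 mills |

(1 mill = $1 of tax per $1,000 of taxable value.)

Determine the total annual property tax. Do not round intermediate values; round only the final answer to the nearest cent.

Uncapped assessed value = $1,937,406 × 0.44 = $852,458.64
Cap limit = $574,500 × 1.04 = $597,480
Taxable assessed value = min($852,458.64, $597,480) = $597,480 (cap binds)
Elkhorn Township: $597,480 × 0.00216 = $1,290.5568
City of Glenbar: $597,480 × 0.01084 = $6,476.6832
Total = $7,767.24

$7,767.24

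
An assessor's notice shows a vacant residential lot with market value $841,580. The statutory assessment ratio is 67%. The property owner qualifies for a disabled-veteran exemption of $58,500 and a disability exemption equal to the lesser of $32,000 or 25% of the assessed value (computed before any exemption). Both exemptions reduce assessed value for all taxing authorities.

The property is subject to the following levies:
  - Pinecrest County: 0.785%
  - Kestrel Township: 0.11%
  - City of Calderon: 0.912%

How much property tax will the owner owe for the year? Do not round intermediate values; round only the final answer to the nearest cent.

$8,553.59

Assessed value = $841,580 × 0.67 = $563,858.6
Disability exemption = min($32,000, 25% × $563,858.6) = min($32,000, $140,964.65) = $32,000 (dollar cap binds)
Taxable value = $563,858.6 − $58,500 − $32,000 = $473,358.6
Pinecrest County: $473,358.6 × 0.00785 = $3,715.86501
Kestrel Township: $473,358.6 × 0.0011 = $520.69446
City of Calderon: $473,358.6 × 0.00912 = $4,317.030432
Total = $8,553.589902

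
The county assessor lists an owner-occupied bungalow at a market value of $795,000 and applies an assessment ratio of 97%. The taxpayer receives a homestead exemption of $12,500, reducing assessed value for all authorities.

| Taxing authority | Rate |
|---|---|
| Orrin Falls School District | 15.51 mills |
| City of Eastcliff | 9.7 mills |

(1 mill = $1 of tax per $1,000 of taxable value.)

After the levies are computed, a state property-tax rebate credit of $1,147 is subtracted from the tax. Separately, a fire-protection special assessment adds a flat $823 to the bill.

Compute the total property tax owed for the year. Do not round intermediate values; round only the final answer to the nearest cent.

Assessed value = $795,000 × 0.97 = $771,150
Taxable value = $771,150 − $12,500 = $758,650
Orrin Falls School District: $758,650 × 0.01551 = $11,766.6615
City of Eastcliff: $758,650 × 0.0097 = $7,358.905
Levies subtotal = $19,125.5665
After credit = $19,125.5665 − $1,147 = $17,978.5665
Total = $17,978.5665 + $823 = $18,801.5665

$18,801.57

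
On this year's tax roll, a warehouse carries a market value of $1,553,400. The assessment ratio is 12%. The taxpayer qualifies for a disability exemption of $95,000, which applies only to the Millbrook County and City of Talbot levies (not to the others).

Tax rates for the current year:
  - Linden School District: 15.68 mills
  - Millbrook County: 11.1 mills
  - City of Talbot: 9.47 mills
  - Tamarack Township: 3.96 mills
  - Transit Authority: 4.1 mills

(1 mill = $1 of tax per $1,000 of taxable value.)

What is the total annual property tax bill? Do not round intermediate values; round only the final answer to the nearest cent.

Assessed value = $1,553,400 × 0.12 = $186,408
Linden School District: $186,408 × 0.01568 = $2,922.87744
Millbrook County: ($186,408 − $95,000) × 0.0111 = $91,408 × 0.0111 = $1,014.6288
City of Talbot: ($186,408 − $95,000) × 0.00947 = $91,408 × 0.00947 = $865.63376
Tamarack Township: $186,408 × 0.00396 = $738.17568
Transit Authority: $186,408 × 0.0041 = $764.2728
Total = $6,305.58848

$6,305.59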